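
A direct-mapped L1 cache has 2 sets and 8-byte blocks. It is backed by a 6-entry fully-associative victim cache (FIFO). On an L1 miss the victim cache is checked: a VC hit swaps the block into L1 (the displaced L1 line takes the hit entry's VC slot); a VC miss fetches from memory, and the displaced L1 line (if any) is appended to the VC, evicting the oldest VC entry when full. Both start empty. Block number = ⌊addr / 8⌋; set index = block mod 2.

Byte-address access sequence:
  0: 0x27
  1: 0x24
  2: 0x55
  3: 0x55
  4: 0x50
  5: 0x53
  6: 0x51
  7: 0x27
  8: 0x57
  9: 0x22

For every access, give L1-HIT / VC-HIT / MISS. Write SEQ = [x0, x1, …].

  [0] addr=0x27 blk=4 s=0: MISS | VC []
  [1] addr=0x24 blk=4 s=0: L1-HIT | VC []
  [2] addr=0x55 blk=10 s=0: MISS | VC [4]
  [3] addr=0x55 blk=10 s=0: L1-HIT | VC [4]
  [4] addr=0x50 blk=10 s=0: L1-HIT | VC [4]
  [5] addr=0x53 blk=10 s=0: L1-HIT | VC [4]
  [6] addr=0x51 blk=10 s=0: L1-HIT | VC [4]
  [7] addr=0x27 blk=4 s=0: VC-HIT | VC [10]
  [8] addr=0x57 blk=10 s=0: VC-HIT | VC [4]
  [9] addr=0x22 blk=4 s=0: VC-HIT | VC [10]

SEQ = [MISS, L1-HIT, MISS, L1-HIT, L1-HIT, L1-HIT, L1-HIT, VC-HIT, VC-HIT, VC-HIT]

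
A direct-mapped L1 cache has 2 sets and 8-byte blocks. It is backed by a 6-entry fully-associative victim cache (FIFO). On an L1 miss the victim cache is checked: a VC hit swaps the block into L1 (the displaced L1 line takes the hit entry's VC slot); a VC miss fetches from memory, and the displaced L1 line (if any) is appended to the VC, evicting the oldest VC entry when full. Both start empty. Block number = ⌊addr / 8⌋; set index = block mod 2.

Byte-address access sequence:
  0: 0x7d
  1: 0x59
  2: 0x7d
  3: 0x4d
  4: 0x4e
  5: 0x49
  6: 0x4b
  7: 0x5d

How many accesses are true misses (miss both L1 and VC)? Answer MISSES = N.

0: 0x7d (blk 15, set 1) → MISS  vc=[]
1: 0x59 (blk 11, set 1) → MISS  vc=[15]
2: 0x7d (blk 15, set 1) → VC-HIT  vc=[11]
3: 0x4d (blk 9, set 1) → MISS  vc=[11, 15]
4: 0x4e (blk 9, set 1) → L1-HIT  vc=[11, 15]
5: 0x49 (blk 9, set 1) → L1-HIT  vc=[11, 15]
6: 0x4b (blk 9, set 1) → L1-HIT  vc=[11, 15]
7: 0x5d (blk 11, set 1) → VC-HIT  vc=[9, 15]

MISSES = 3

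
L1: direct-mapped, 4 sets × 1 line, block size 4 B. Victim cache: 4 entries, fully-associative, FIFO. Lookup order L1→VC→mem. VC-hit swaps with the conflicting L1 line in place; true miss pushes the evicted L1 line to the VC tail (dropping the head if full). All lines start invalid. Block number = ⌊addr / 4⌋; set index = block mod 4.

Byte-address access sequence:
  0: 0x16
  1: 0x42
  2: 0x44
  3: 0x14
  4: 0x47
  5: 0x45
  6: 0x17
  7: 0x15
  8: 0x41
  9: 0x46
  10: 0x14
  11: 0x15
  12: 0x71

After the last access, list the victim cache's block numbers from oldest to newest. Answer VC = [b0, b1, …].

VC = [17, 16]

  [0] addr=0x16 blk=5 s=1: MISS | VC []
  [1] addr=0x42 blk=16 s=0: MISS | VC []
  [2] addr=0x44 blk=17 s=1: MISS | VC [5]
  [3] addr=0x14 blk=5 s=1: VC-HIT | VC [17]
  [4] addr=0x47 blk=17 s=1: VC-HIT | VC [5]
  [5] addr=0x45 blk=17 s=1: L1-HIT | VC [5]
  [6] addr=0x17 blk=5 s=1: VC-HIT | VC [17]
  [7] addr=0x15 blk=5 s=1: L1-HIT | VC [17]
  [8] addr=0x41 blk=16 s=0: L1-HIT | VC [17]
  [9] addr=0x46 blk=17 s=1: VC-HIT | VC [5]
  [10] addr=0x14 blk=5 s=1: VC-HIT | VC [17]
  [11] addr=0x15 blk=5 s=1: L1-HIT | VC [17]
  [12] addr=0x71 blk=28 s=0: MISS | VC [17, 16]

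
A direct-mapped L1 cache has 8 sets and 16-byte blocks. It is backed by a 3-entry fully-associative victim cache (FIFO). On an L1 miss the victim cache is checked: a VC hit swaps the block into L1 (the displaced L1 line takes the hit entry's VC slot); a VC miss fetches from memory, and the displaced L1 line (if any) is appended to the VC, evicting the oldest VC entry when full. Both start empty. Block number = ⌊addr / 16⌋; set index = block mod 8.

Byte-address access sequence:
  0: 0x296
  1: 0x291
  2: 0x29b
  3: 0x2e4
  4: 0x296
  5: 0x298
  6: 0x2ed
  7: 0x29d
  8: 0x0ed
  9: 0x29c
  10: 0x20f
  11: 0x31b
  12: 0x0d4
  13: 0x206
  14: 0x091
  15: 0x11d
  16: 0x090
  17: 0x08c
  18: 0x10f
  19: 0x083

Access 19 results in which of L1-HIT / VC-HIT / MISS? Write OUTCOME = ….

#0 0x296→b41/s1 MISS; vc=[]
#1 0x291→b41/s1 L1-HIT; vc=[]
#2 0x29b→b41/s1 L1-HIT; vc=[]
#3 0x2e4→b46/s6 MISS; vc=[]
#4 0x296→b41/s1 L1-HIT; vc=[]
#5 0x298→b41/s1 L1-HIT; vc=[]
#6 0x2ed→b46/s6 L1-HIT; vc=[]
#7 0x29d→b41/s1 L1-HIT; vc=[]
#8 0xed→b14/s6 MISS; vc=[46]
#9 0x29c→b41/s1 L1-HIT; vc=[46]
#10 0x20f→b32/s0 MISS; vc=[46]
#11 0x31b→b49/s1 MISS; vc=[46,41]
#12 0xd4→b13/s5 MISS; vc=[46,41]
#13 0x206→b32/s0 L1-HIT; vc=[46,41]
#14 0x91→b9/s1 MISS; vc=[46,41,49]
#15 0x11d→b17/s1 MISS; vc=[41,49,9]
#16 0x90→b9/s1 VC-HIT; vc=[41,49,17]
#17 0x8c→b8/s0 MISS; vc=[49,17,32]
#18 0x10f→b16/s0 MISS; vc=[17,32,8]
#19 0x83→b8/s0 VC-HIT; vc=[17,32,16]

OUTCOME = VC-HIT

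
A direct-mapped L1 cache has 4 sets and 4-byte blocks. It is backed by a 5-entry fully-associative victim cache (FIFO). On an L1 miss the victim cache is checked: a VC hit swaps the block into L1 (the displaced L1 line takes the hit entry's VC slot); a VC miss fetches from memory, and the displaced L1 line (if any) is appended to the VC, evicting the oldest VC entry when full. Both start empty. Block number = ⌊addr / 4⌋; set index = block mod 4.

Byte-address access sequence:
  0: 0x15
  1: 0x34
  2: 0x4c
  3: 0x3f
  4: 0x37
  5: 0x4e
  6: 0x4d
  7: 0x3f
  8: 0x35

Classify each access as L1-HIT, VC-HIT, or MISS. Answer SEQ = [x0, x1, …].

SEQ = [MISS, MISS, MISS, MISS, L1-HIT, VC-HIT, L1-HIT, VC-HIT, L1-HIT]

#0 0x15→b5/s1 MISS; vc=[]
#1 0x34→b13/s1 MISS; vc=[5]
#2 0x4c→b19/s3 MISS; vc=[5]
#3 0x3f→b15/s3 MISS; vc=[5,19]
#4 0x37→b13/s1 L1-HIT; vc=[5,19]
#5 0x4e→b19/s3 VC-HIT; vc=[5,15]
#6 0x4d→b19/s3 L1-HIT; vc=[5,15]
#7 0x3f→b15/s3 VC-HIT; vc=[5,19]
#8 0x35→b13/s1 L1-HIT; vc=[5,19]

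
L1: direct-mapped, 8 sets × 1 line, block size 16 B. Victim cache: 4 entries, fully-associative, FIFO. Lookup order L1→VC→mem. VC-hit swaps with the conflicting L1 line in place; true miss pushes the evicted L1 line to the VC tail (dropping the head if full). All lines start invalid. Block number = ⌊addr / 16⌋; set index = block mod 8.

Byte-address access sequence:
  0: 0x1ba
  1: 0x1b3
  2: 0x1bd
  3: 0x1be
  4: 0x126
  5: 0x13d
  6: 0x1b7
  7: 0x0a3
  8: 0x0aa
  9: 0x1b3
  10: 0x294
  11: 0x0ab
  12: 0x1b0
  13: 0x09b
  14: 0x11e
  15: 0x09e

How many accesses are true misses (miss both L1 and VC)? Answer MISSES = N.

MISSES = 7

#0 0x1ba→b27/s3 MISS; vc=[]
#1 0x1b3→b27/s3 L1-HIT; vc=[]
#2 0x1bd→b27/s3 L1-HIT; vc=[]
#3 0x1be→b27/s3 L1-HIT; vc=[]
#4 0x126→b18/s2 MISS; vc=[]
#5 0x13d→b19/s3 MISS; vc=[27]
#6 0x1b7→b27/s3 VC-HIT; vc=[19]
#7 0xa3→b10/s2 MISS; vc=[19,18]
#8 0xaa→b10/s2 L1-HIT; vc=[19,18]
#9 0x1b3→b27/s3 L1-HIT; vc=[19,18]
#10 0x294→b41/s1 MISS; vc=[19,18]
#11 0xab→b10/s2 L1-HIT; vc=[19,18]
#12 0x1b0→b27/s3 L1-HIT; vc=[19,18]
#13 0x9b→b9/s1 MISS; vc=[19,18,41]
#14 0x11e→b17/s1 MISS; vc=[19,18,41,9]
#15 0x9e→b9/s1 VC-HIT; vc=[19,18,41,17]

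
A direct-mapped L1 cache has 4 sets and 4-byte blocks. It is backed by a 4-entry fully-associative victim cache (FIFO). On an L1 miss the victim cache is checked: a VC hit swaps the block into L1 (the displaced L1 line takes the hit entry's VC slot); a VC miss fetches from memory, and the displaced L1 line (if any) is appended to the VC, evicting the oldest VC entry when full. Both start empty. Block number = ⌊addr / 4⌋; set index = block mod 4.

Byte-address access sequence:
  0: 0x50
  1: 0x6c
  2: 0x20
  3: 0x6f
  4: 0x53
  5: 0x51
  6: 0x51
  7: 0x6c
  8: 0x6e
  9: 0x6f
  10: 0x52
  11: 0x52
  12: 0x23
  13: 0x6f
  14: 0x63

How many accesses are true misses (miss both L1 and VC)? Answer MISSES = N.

0: 0x50 (blk 20, set 0) → MISS  vc=[]
1: 0x6c (blk 27, set 3) → MISS  vc=[]
2: 0x20 (blk 8, set 0) → MISS  vc=[20]
3: 0x6f (blk 27, set 3) → L1-HIT  vc=[20]
4: 0x53 (blk 20, set 0) → VC-HIT  vc=[8]
5: 0x51 (blk 20, set 0) → L1-HIT  vc=[8]
6: 0x51 (blk 20, set 0) → L1-HIT  vc=[8]
7: 0x6c (blk 27, set 3) → L1-HIT  vc=[8]
8: 0x6e (blk 27, set 3) → L1-HIT  vc=[8]
9: 0x6f (blk 27, set 3) → L1-HIT  vc=[8]
10: 0x52 (blk 20, set 0) → L1-HIT  vc=[8]
11: 0x52 (blk 20, set 0) → L1-HIT  vc=[8]
12: 0x23 (blk 8, set 0) → VC-HIT  vc=[20]
13: 0x6f (blk 27, set 3) → L1-HIT  vc=[20]
14: 0x63 (blk 24, set 0) → MISS  vc=[20, 8]

MISSES = 4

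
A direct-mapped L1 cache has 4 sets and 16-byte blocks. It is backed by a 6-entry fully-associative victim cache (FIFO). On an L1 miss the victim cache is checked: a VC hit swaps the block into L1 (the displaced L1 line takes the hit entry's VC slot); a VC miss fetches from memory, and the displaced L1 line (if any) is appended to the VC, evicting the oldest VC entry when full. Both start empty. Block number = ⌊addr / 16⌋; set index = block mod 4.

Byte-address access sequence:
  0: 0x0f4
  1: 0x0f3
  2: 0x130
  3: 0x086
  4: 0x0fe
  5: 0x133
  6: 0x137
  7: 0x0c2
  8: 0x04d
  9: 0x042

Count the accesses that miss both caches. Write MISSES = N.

0: 0xf4 (blk 15, set 3) → MISS  vc=[]
1: 0xf3 (blk 15, set 3) → L1-HIT  vc=[]
2: 0x130 (blk 19, set 3) → MISS  vc=[15]
3: 0x86 (blk 8, set 0) → MISS  vc=[15]
4: 0xfe (blk 15, set 3) → VC-HIT  vc=[19]
5: 0x133 (blk 19, set 3) → VC-HIT  vc=[15]
6: 0x137 (blk 19, set 3) → L1-HIT  vc=[15]
7: 0xc2 (blk 12, set 0) → MISS  vc=[15, 8]
8: 0x4d (blk 4, set 0) → MISS  vc=[15, 8, 12]
9: 0x42 (blk 4, set 0) → L1-HIT  vc=[15, 8, 12]

MISSES = 5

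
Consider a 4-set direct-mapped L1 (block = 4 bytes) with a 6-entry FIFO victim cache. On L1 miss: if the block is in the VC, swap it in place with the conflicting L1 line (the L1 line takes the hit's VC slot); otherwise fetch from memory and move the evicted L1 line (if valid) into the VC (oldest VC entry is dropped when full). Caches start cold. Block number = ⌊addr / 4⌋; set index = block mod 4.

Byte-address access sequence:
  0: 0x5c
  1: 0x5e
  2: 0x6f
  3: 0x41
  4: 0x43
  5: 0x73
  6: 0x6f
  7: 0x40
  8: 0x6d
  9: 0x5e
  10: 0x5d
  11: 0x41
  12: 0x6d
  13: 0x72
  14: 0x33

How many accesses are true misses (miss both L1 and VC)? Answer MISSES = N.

#0 0x5c→b23/s3 MISS; vc=[]
#1 0x5e→b23/s3 L1-HIT; vc=[]
#2 0x6f→b27/s3 MISS; vc=[23]
#3 0x41→b16/s0 MISS; vc=[23]
#4 0x43→b16/s0 L1-HIT; vc=[23]
#5 0x73→b28/s0 MISS; vc=[23,16]
#6 0x6f→b27/s3 L1-HIT; vc=[23,16]
#7 0x40→b16/s0 VC-HIT; vc=[23,28]
#8 0x6d→b27/s3 L1-HIT; vc=[23,28]
#9 0x5e→b23/s3 VC-HIT; vc=[27,28]
#10 0x5d→b23/s3 L1-HIT; vc=[27,28]
#11 0x41→b16/s0 L1-HIT; vc=[27,28]
#12 0x6d→b27/s3 VC-HIT; vc=[23,28]
#13 0x72→b28/s0 VC-HIT; vc=[23,16]
#14 0x33→b12/s0 MISS; vc=[23,16,28]

MISSES = 5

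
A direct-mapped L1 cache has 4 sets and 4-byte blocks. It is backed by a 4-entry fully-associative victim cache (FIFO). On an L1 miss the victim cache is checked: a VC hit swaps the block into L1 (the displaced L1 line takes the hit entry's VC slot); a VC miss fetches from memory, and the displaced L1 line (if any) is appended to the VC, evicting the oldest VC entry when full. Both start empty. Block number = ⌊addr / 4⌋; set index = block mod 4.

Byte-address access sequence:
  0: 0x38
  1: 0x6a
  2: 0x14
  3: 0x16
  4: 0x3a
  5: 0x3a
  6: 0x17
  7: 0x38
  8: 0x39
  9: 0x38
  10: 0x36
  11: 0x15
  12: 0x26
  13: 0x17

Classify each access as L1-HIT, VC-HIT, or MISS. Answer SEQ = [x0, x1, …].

#0 0x38→b14/s2 MISS; vc=[]
#1 0x6a→b26/s2 MISS; vc=[14]
#2 0x14→b5/s1 MISS; vc=[14]
#3 0x16→b5/s1 L1-HIT; vc=[14]
#4 0x3a→b14/s2 VC-HIT; vc=[26]
#5 0x3a→b14/s2 L1-HIT; vc=[26]
#6 0x17→b5/s1 L1-HIT; vc=[26]
#7 0x38→b14/s2 L1-HIT; vc=[26]
#8 0x39→b14/s2 L1-HIT; vc=[26]
#9 0x38→b14/s2 L1-HIT; vc=[26]
#10 0x36→b13/s1 MISS; vc=[26,5]
#11 0x15→b5/s1 VC-HIT; vc=[26,13]
#12 0x26→b9/s1 MISS; vc=[26,13,5]
#13 0x17→b5/s1 VC-HIT; vc=[26,13,9]

SEQ = [MISS, MISS, MISS, L1-HIT, VC-HIT, L1-HIT, L1-HIT, L1-HIT, L1-HIT, L1-HIT, MISS, VC-HIT, MISS, VC-HIT]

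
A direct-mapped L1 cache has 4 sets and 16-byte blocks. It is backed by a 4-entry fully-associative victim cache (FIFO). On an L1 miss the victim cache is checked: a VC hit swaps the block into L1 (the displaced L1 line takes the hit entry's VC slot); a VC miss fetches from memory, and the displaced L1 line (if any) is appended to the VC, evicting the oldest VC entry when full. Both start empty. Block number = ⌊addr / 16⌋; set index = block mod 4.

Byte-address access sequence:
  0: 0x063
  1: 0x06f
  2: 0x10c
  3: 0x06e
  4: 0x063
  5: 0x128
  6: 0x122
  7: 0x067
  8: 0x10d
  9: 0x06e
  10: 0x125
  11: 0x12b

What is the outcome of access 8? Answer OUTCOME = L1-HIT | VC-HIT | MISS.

  [0] addr=0x63 blk=6 s=2: MISS | VC []
  [1] addr=0x6f blk=6 s=2: L1-HIT | VC []
  [2] addr=0x10c blk=16 s=0: MISS | VC []
  [3] addr=0x6e blk=6 s=2: L1-HIT | VC []
  [4] addr=0x63 blk=6 s=2: L1-HIT | VC []
  [5] addr=0x128 blk=18 s=2: MISS | VC [6]
  [6] addr=0x122 blk=18 s=2: L1-HIT | VC [6]
  [7] addr=0x67 blk=6 s=2: VC-HIT | VC [18]
  [8] addr=0x10d blk=16 s=0: L1-HIT | VC [18]
  [9] addr=0x6e blk=6 s=2: L1-HIT | VC [18]
  [10] addr=0x125 blk=18 s=2: VC-HIT | VC [6]
  [11] addr=0x12b blk=18 s=2: L1-HIT | VC [6]

OUTCOME = L1-HIT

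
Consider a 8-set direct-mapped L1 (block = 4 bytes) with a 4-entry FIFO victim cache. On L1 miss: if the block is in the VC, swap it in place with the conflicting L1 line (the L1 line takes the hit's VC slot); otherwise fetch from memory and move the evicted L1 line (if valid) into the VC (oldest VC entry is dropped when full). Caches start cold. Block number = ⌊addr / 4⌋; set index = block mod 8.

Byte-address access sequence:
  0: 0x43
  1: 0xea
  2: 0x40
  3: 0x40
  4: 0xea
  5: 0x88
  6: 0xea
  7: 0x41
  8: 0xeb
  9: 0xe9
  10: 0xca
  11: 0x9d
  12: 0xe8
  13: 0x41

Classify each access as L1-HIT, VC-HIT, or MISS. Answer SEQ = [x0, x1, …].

SEQ = [MISS, MISS, L1-HIT, L1-HIT, L1-HIT, MISS, VC-HIT, L1-HIT, L1-HIT, L1-HIT, MISS, MISS, VC-HIT, L1-HIT]

#0 0x43→b16/s0 MISS; vc=[]
#1 0xea→b58/s2 MISS; vc=[]
#2 0x40→b16/s0 L1-HIT; vc=[]
#3 0x40→b16/s0 L1-HIT; vc=[]
#4 0xea→b58/s2 L1-HIT; vc=[]
#5 0x88→b34/s2 MISS; vc=[58]
#6 0xea→b58/s2 VC-HIT; vc=[34]
#7 0x41→b16/s0 L1-HIT; vc=[34]
#8 0xeb→b58/s2 L1-HIT; vc=[34]
#9 0xe9→b58/s2 L1-HIT; vc=[34]
#10 0xca→b50/s2 MISS; vc=[34,58]
#11 0x9d→b39/s7 MISS; vc=[34,58]
#12 0xe8→b58/s2 VC-HIT; vc=[34,50]
#13 0x41→b16/s0 L1-HIT; vc=[34,50]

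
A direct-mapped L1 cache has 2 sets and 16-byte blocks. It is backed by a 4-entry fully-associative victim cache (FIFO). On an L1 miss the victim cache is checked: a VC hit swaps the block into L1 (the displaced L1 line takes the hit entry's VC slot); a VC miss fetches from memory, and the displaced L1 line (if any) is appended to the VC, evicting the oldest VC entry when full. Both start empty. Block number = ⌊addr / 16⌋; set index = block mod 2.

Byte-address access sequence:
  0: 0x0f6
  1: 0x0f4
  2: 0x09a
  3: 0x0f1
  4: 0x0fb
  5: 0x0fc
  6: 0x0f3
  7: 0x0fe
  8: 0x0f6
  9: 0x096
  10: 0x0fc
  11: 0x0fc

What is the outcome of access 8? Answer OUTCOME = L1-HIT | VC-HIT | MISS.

  [0] addr=0xf6 blk=15 s=1: MISS | VC []
  [1] addr=0xf4 blk=15 s=1: L1-HIT | VC []
  [2] addr=0x9a blk=9 s=1: MISS | VC [15]
  [3] addr=0xf1 blk=15 s=1: VC-HIT | VC [9]
  [4] addr=0xfb blk=15 s=1: L1-HIT | VC [9]
  [5] addr=0xfc blk=15 s=1: L1-HIT | VC [9]
  [6] addr=0xf3 blk=15 s=1: L1-HIT | VC [9]
  [7] addr=0xfe blk=15 s=1: L1-HIT | VC [9]
  [8] addr=0xf6 blk=15 s=1: L1-HIT | VC [9]
  [9] addr=0x96 blk=9 s=1: VC-HIT | VC [15]
  [10] addr=0xfc blk=15 s=1: VC-HIT | VC [9]
  [11] addr=0xfc blk=15 s=1: L1-HIT | VC [9]

OUTCOME = L1-HIT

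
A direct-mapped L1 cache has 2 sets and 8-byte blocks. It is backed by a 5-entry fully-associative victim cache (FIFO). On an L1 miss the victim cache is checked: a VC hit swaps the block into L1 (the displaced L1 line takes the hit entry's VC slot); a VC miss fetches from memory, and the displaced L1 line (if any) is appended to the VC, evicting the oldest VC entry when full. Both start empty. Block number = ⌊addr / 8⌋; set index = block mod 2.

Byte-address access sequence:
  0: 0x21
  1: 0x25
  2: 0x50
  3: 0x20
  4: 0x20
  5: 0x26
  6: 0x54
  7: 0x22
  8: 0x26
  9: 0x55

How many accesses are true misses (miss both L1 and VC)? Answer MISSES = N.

  [0] addr=0x21 blk=4 s=0: MISS | VC []
  [1] addr=0x25 blk=4 s=0: L1-HIT | VC []
  [2] addr=0x50 blk=10 s=0: MISS | VC [4]
  [3] addr=0x20 blk=4 s=0: VC-HIT | VC [10]
  [4] addr=0x20 blk=4 s=0: L1-HIT | VC [10]
  [5] addr=0x26 blk=4 s=0: L1-HIT | VC [10]
  [6] addr=0x54 blk=10 s=0: VC-HIT | VC [4]
  [7] addr=0x22 blk=4 s=0: VC-HIT | VC [10]
  [8] addr=0x26 blk=4 s=0: L1-HIT | VC [10]
  [9] addr=0x55 blk=10 s=0: VC-HIT | VC [4]

MISSES = 2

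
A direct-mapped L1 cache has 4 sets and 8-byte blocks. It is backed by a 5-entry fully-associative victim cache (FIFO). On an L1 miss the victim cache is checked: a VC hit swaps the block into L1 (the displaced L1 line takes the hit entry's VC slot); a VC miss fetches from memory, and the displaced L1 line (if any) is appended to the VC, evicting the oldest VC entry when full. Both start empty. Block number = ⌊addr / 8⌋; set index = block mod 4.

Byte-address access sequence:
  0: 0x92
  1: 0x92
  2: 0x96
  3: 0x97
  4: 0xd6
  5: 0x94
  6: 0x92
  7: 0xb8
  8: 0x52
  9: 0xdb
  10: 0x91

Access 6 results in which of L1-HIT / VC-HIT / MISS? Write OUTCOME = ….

OUTCOME = L1-HIT

#0 0x92→b18/s2 MISS; vc=[]
#1 0x92→b18/s2 L1-HIT; vc=[]
#2 0x96→b18/s2 L1-HIT; vc=[]
#3 0x97→b18/s2 L1-HIT; vc=[]
#4 0xd6→b26/s2 MISS; vc=[18]
#5 0x94→b18/s2 VC-HIT; vc=[26]
#6 0x92→b18/s2 L1-HIT; vc=[26]
#7 0xb8→b23/s3 MISS; vc=[26]
#8 0x52→b10/s2 MISS; vc=[26,18]
#9 0xdb→b27/s3 MISS; vc=[26,18,23]
#10 0x91→b18/s2 VC-HIT; vc=[26,10,23]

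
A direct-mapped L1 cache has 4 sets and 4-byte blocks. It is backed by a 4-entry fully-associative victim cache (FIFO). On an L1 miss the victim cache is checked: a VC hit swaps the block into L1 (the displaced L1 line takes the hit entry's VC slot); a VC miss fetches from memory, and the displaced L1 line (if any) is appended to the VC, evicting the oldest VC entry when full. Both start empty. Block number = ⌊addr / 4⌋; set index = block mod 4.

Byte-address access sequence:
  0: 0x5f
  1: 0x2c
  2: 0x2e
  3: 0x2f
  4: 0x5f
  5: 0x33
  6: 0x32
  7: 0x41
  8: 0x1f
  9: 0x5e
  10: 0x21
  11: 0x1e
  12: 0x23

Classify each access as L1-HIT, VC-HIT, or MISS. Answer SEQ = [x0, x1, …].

SEQ = [MISS, MISS, L1-HIT, L1-HIT, VC-HIT, MISS, L1-HIT, MISS, MISS, VC-HIT, MISS, VC-HIT, L1-HIT]

#0 0x5f→b23/s3 MISS; vc=[]
#1 0x2c→b11/s3 MISS; vc=[23]
#2 0x2e→b11/s3 L1-HIT; vc=[23]
#3 0x2f→b11/s3 L1-HIT; vc=[23]
#4 0x5f→b23/s3 VC-HIT; vc=[11]
#5 0x33→b12/s0 MISS; vc=[11]
#6 0x32→b12/s0 L1-HIT; vc=[11]
#7 0x41→b16/s0 MISS; vc=[11,12]
#8 0x1f→b7/s3 MISS; vc=[11,12,23]
#9 0x5e→b23/s3 VC-HIT; vc=[11,12,7]
#10 0x21→b8/s0 MISS; vc=[11,12,7,16]
#11 0x1e→b7/s3 VC-HIT; vc=[11,12,23,16]
#12 0x23→b8/s0 L1-HIT; vc=[11,12,23,16]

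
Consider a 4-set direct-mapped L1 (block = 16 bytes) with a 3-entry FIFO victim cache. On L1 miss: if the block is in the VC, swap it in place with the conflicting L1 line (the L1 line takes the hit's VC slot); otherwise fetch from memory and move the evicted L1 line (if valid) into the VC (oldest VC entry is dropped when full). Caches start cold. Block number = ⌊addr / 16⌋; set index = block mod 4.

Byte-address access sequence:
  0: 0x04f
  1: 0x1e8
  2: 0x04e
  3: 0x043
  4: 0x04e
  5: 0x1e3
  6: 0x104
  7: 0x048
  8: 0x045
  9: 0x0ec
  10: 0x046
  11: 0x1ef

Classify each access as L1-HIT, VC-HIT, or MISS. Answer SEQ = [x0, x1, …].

SEQ = [MISS, MISS, L1-HIT, L1-HIT, L1-HIT, L1-HIT, MISS, VC-HIT, L1-HIT, MISS, L1-HIT, VC-HIT]

0: 0x4f (blk 4, set 0) → MISS  vc=[]
1: 0x1e8 (blk 30, set 2) → MISS  vc=[]
2: 0x4e (blk 4, set 0) → L1-HIT  vc=[]
3: 0x43 (blk 4, set 0) → L1-HIT  vc=[]
4: 0x4e (blk 4, set 0) → L1-HIT  vc=[]
5: 0x1e3 (blk 30, set 2) → L1-HIT  vc=[]
6: 0x104 (blk 16, set 0) → MISS  vc=[4]
7: 0x48 (blk 4, set 0) → VC-HIT  vc=[16]
8: 0x45 (blk 4, set 0) → L1-HIT  vc=[16]
9: 0xec (blk 14, set 2) → MISS  vc=[16, 30]
10: 0x46 (blk 4, set 0) → L1-HIT  vc=[16, 30]
11: 0x1ef (blk 30, set 2) → VC-HIT  vc=[16, 14]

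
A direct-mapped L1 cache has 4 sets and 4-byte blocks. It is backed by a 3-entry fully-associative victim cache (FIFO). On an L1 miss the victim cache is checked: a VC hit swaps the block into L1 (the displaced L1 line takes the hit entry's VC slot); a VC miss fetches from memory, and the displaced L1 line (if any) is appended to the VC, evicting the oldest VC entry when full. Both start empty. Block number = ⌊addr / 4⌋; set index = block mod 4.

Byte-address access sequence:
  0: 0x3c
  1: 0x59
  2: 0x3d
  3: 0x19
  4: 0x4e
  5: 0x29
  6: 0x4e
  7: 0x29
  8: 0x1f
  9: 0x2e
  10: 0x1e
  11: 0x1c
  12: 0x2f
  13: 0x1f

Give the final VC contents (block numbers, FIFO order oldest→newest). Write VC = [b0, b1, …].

0: 0x3c (blk 15, set 3) → MISS  vc=[]
1: 0x59 (blk 22, set 2) → MISS  vc=[]
2: 0x3d (blk 15, set 3) → L1-HIT  vc=[]
3: 0x19 (blk 6, set 2) → MISS  vc=[22]
4: 0x4e (blk 19, set 3) → MISS  vc=[22, 15]
5: 0x29 (blk 10, set 2) → MISS  vc=[22, 15, 6]
6: 0x4e (blk 19, set 3) → L1-HIT  vc=[22, 15, 6]
7: 0x29 (blk 10, set 2) → L1-HIT  vc=[22, 15, 6]
8: 0x1f (blk 7, set 3) → MISS  vc=[15, 6, 19]
9: 0x2e (blk 11, set 3) → MISS  vc=[6, 19, 7]
10: 0x1e (blk 7, set 3) → VC-HIT  vc=[6, 19, 11]
11: 0x1c (blk 7, set 3) → L1-HIT  vc=[6, 19, 11]
12: 0x2f (blk 11, set 3) → VC-HIT  vc=[6, 19, 7]
13: 0x1f (blk 7, set 3) → VC-HIT  vc=[6, 19, 11]

VC = [6, 19, 11]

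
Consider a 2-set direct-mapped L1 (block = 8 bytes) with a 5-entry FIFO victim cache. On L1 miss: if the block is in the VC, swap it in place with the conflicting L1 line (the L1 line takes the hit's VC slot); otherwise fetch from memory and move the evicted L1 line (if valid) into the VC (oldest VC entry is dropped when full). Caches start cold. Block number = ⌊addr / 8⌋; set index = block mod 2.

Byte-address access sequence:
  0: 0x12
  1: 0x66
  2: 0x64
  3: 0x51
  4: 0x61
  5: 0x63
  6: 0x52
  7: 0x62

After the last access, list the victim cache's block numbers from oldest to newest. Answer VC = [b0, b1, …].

VC = [2, 10]

#0 0x12→b2/s0 MISS; vc=[]
#1 0x66→b12/s0 MISS; vc=[2]
#2 0x64→b12/s0 L1-HIT; vc=[2]
#3 0x51→b10/s0 MISS; vc=[2,12]
#4 0x61→b12/s0 VC-HIT; vc=[2,10]
#5 0x63→b12/s0 L1-HIT; vc=[2,10]
#6 0x52→b10/s0 VC-HIT; vc=[2,12]
#7 0x62→b12/s0 VC-HIT; vc=[2,10]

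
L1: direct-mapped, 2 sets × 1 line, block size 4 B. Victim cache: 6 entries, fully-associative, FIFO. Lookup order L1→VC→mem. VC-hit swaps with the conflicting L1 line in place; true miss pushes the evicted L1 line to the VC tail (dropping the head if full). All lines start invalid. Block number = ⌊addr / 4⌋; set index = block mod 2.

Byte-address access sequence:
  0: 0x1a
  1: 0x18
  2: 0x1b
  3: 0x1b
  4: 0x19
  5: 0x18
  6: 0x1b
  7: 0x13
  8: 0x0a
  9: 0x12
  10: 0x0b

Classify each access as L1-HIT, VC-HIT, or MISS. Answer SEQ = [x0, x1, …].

SEQ = [MISS, L1-HIT, L1-HIT, L1-HIT, L1-HIT, L1-HIT, L1-HIT, MISS, MISS, VC-HIT, VC-HIT]

#0 0x1a→b6/s0 MISS; vc=[]
#1 0x18→b6/s0 L1-HIT; vc=[]
#2 0x1b→b6/s0 L1-HIT; vc=[]
#3 0x1b→b6/s0 L1-HIT; vc=[]
#4 0x19→b6/s0 L1-HIT; vc=[]
#5 0x18→b6/s0 L1-HIT; vc=[]
#6 0x1b→b6/s0 L1-HIT; vc=[]
#7 0x13→b4/s0 MISS; vc=[6]
#8 0xa→b2/s0 MISS; vc=[6,4]
#9 0x12→b4/s0 VC-HIT; vc=[6,2]
#10 0xb→b2/s0 VC-HIT; vc=[6,4]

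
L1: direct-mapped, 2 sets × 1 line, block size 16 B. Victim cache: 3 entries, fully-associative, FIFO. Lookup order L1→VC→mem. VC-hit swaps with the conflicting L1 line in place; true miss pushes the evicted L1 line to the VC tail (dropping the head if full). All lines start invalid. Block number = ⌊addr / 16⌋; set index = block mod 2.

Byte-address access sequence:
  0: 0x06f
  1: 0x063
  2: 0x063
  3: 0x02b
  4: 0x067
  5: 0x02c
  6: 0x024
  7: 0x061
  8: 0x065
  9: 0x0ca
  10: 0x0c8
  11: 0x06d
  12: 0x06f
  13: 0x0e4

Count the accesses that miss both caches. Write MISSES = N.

MISSES = 4

0: 0x6f (blk 6, set 0) → MISS  vc=[]
1: 0x63 (blk 6, set 0) → L1-HIT  vc=[]
2: 0x63 (blk 6, set 0) → L1-HIT  vc=[]
3: 0x2b (blk 2, set 0) → MISS  vc=[6]
4: 0x67 (blk 6, set 0) → VC-HIT  vc=[2]
5: 0x2c (blk 2, set 0) → VC-HIT  vc=[6]
6: 0x24 (blk 2, set 0) → L1-HIT  vc=[6]
7: 0x61 (blk 6, set 0) → VC-HIT  vc=[2]
8: 0x65 (blk 6, set 0) → L1-HIT  vc=[2]
9: 0xca (blk 12, set 0) → MISS  vc=[2, 6]
10: 0xc8 (blk 12, set 0) → L1-HIT  vc=[2, 6]
11: 0x6d (blk 6, set 0) → VC-HIT  vc=[2, 12]
12: 0x6f (blk 6, set 0) → L1-HIT  vc=[2, 12]
13: 0xe4 (blk 14, set 0) → MISS  vc=[2, 12, 6]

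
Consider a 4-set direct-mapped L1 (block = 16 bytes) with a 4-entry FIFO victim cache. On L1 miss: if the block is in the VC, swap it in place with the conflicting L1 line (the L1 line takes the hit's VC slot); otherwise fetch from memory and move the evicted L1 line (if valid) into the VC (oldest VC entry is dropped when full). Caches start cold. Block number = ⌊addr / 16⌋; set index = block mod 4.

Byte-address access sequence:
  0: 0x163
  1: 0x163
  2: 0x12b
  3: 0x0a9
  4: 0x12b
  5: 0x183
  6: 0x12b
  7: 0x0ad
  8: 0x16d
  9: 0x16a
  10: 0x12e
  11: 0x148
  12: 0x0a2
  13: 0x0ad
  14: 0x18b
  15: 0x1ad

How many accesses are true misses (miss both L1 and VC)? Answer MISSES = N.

MISSES = 6

#0 0x163→b22/s2 MISS; vc=[]
#1 0x163→b22/s2 L1-HIT; vc=[]
#2 0x12b→b18/s2 MISS; vc=[22]
#3 0xa9→b10/s2 MISS; vc=[22,18]
#4 0x12b→b18/s2 VC-HIT; vc=[22,10]
#5 0x183→b24/s0 MISS; vc=[22,10]
#6 0x12b→b18/s2 L1-HIT; vc=[22,10]
#7 0xad→b10/s2 VC-HIT; vc=[22,18]
#8 0x16d→b22/s2 VC-HIT; vc=[10,18]
#9 0x16a→b22/s2 L1-HIT; vc=[10,18]
#10 0x12e→b18/s2 VC-HIT; vc=[10,22]
#11 0x148→b20/s0 MISS; vc=[10,22,24]
#12 0xa2→b10/s2 VC-HIT; vc=[18,22,24]
#13 0xad→b10/s2 L1-HIT; vc=[18,22,24]
#14 0x18b→b24/s0 VC-HIT; vc=[18,22,20]
#15 0x1ad→b26/s2 MISS; vc=[18,22,20,10]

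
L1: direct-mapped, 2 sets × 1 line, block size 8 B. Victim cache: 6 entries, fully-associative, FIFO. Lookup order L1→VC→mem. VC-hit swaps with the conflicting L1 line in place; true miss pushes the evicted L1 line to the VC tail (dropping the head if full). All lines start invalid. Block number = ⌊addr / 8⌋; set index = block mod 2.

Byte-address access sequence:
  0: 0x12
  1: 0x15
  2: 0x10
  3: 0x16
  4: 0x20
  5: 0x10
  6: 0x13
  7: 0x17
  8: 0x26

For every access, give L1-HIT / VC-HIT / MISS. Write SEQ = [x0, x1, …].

  [0] addr=0x12 blk=2 s=0: MISS | VC []
  [1] addr=0x15 blk=2 s=0: L1-HIT | VC []
  [2] addr=0x10 blk=2 s=0: L1-HIT | VC []
  [3] addr=0x16 blk=2 s=0: L1-HIT | VC []
  [4] addr=0x20 blk=4 s=0: MISS | VC [2]
  [5] addr=0x10 blk=2 s=0: VC-HIT | VC [4]
  [6] addr=0x13 blk=2 s=0: L1-HIT | VC [4]
  [7] addr=0x17 blk=2 s=0: L1-HIT | VC [4]
  [8] addr=0x26 blk=4 s=0: VC-HIT | VC [2]

SEQ = [MISS, L1-HIT, L1-HIT, L1-HIT, MISS, VC-HIT, L1-HIT, L1-HIT, VC-HIT]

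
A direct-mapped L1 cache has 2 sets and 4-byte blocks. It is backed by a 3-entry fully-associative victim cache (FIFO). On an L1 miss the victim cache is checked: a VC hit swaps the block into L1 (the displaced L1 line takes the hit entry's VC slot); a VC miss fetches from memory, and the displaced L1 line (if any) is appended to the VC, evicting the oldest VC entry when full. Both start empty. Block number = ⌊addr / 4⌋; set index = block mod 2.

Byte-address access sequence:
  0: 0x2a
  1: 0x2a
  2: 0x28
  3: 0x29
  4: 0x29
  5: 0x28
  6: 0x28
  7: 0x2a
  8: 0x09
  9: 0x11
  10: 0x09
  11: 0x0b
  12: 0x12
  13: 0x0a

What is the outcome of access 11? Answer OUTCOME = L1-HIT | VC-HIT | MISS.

  [0] addr=0x2a blk=10 s=0: MISS | VC []
  [1] addr=0x2a blk=10 s=0: L1-HIT | VC []
  [2] addr=0x28 blk=10 s=0: L1-HIT | VC []
  [3] addr=0x29 blk=10 s=0: L1-HIT | VC []
  [4] addr=0x29 blk=10 s=0: L1-HIT | VC []
  [5] addr=0x28 blk=10 s=0: L1-HIT | VC []
  [6] addr=0x28 blk=10 s=0: L1-HIT | VC []
  [7] addr=0x2a blk=10 s=0: L1-HIT | VC []
  [8] addr=0x9 blk=2 s=0: MISS | VC [10]
  [9] addr=0x11 blk=4 s=0: MISS | VC [10, 2]
  [10] addr=0x9 blk=2 s=0: VC-HIT | VC [10, 4]
  [11] addr=0xb blk=2 s=0: L1-HIT | VC [10, 4]
  [12] addr=0x12 blk=4 s=0: VC-HIT | VC [10, 2]
  [13] addr=0xa blk=2 s=0: VC-HIT | VC [10, 4]

OUTCOME = L1-HIT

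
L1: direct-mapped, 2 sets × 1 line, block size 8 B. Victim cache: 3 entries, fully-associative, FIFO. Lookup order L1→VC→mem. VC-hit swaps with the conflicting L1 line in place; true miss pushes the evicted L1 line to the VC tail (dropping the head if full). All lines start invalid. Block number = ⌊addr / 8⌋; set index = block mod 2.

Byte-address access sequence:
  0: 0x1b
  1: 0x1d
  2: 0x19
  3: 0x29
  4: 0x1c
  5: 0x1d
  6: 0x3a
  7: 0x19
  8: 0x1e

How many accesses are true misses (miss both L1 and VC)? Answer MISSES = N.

  [0] addr=0x1b blk=3 s=1: MISS | VC []
  [1] addr=0x1d blk=3 s=1: L1-HIT | VC []
  [2] addr=0x19 blk=3 s=1: L1-HIT | VC []
  [3] addr=0x29 blk=5 s=1: MISS | VC [3]
  [4] addr=0x1c blk=3 s=1: VC-HIT | VC [5]
  [5] addr=0x1d blk=3 s=1: L1-HIT | VC [5]
  [6] addr=0x3a blk=7 s=1: MISS | VC [5, 3]
  [7] addr=0x19 blk=3 s=1: VC-HIT | VC [5, 7]
  [8] addr=0x1e blk=3 s=1: L1-HIT | VC [5, 7]

MISSES = 3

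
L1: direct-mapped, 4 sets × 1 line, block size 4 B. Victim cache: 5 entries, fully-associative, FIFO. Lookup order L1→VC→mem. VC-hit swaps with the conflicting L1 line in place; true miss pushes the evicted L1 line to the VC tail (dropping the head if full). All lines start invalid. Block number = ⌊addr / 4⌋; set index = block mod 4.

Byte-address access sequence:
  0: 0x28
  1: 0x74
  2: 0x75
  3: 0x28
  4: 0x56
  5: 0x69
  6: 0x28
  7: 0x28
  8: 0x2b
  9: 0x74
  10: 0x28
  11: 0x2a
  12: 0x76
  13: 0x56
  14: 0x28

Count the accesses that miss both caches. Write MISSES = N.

  [0] addr=0x28 blk=10 s=2: MISS | VC []
  [1] addr=0x74 blk=29 s=1: MISS | VC []
  [2] addr=0x75 blk=29 s=1: L1-HIT | VC []
  [3] addr=0x28 blk=10 s=2: L1-HIT | VC []
  [4] addr=0x56 blk=21 s=1: MISS | VC [29]
  [5] addr=0x69 blk=26 s=2: MISS | VC [29, 10]
  [6] addr=0x28 blk=10 s=2: VC-HIT | VC [29, 26]
  [7] addr=0x28 blk=10 s=2: L1-HIT | VC [29, 26]
  [8] addr=0x2b blk=10 s=2: L1-HIT | VC [29, 26]
  [9] addr=0x74 blk=29 s=1: VC-HIT | VC [21, 26]
  [10] addr=0x28 blk=10 s=2: L1-HIT | VC [21, 26]
  [11] addr=0x2a blk=10 s=2: L1-HIT | VC [21, 26]
  [12] addr=0x76 blk=29 s=1: L1-HIT | VC [21, 26]
  [13] addr=0x56 blk=21 s=1: VC-HIT | VC [29, 26]
  [14] addr=0x28 blk=10 s=2: L1-HIT | VC [29, 26]

MISSES = 4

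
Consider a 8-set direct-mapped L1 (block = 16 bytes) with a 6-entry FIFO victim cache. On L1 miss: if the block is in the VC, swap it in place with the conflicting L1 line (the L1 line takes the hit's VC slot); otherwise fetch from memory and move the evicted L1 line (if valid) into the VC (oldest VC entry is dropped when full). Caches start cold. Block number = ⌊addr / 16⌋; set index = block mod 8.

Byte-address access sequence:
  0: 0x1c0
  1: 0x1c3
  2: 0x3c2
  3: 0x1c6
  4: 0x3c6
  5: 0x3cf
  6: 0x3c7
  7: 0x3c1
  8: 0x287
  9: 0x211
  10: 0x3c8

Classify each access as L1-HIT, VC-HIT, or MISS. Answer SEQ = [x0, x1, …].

SEQ = [MISS, L1-HIT, MISS, VC-HIT, VC-HIT, L1-HIT, L1-HIT, L1-HIT, MISS, MISS, L1-HIT]

#0 0x1c0→b28/s4 MISS; vc=[]
#1 0x1c3→b28/s4 L1-HIT; vc=[]
#2 0x3c2→b60/s4 MISS; vc=[28]
#3 0x1c6→b28/s4 VC-HIT; vc=[60]
#4 0x3c6→b60/s4 VC-HIT; vc=[28]
#5 0x3cf→b60/s4 L1-HIT; vc=[28]
#6 0x3c7→b60/s4 L1-HIT; vc=[28]
#7 0x3c1→b60/s4 L1-HIT; vc=[28]
#8 0x287→b40/s0 MISS; vc=[28]
#9 0x211→b33/s1 MISS; vc=[28]
#10 0x3c8→b60/s4 L1-HIT; vc=[28]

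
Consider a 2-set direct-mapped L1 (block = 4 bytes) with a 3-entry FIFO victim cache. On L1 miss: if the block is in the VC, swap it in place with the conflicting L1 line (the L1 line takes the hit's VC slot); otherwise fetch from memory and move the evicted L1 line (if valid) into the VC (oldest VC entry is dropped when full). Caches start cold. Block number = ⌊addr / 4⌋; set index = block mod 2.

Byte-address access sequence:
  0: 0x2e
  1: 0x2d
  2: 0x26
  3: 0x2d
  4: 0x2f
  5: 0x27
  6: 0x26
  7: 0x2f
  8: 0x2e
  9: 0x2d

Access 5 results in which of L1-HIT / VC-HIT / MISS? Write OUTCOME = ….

#0 0x2e→b11/s1 MISS; vc=[]
#1 0x2d→b11/s1 L1-HIT; vc=[]
#2 0x26→b9/s1 MISS; vc=[11]
#3 0x2d→b11/s1 VC-HIT; vc=[9]
#4 0x2f→b11/s1 L1-HIT; vc=[9]
#5 0x27→b9/s1 VC-HIT; vc=[11]
#6 0x26→b9/s1 L1-HIT; vc=[11]
#7 0x2f→b11/s1 VC-HIT; vc=[9]
#8 0x2e→b11/s1 L1-HIT; vc=[9]
#9 0x2d→b11/s1 L1-HIT; vc=[9]

OUTCOME = VC-HIT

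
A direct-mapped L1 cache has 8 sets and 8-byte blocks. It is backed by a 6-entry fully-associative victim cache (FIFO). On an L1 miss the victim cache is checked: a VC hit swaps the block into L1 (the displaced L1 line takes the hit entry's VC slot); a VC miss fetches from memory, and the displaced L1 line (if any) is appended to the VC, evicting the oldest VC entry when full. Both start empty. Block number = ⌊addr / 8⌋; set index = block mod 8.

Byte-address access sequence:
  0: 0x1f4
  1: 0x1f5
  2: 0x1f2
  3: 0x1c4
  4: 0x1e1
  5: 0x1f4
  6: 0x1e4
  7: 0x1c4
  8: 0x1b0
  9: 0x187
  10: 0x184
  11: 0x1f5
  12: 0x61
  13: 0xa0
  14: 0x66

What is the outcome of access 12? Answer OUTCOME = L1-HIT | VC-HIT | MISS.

0: 0x1f4 (blk 62, set 6) → MISS  vc=[]
1: 0x1f5 (blk 62, set 6) → L1-HIT  vc=[]
2: 0x1f2 (blk 62, set 6) → L1-HIT  vc=[]
3: 0x1c4 (blk 56, set 0) → MISS  vc=[]
4: 0x1e1 (blk 60, set 4) → MISS  vc=[]
5: 0x1f4 (blk 62, set 6) → L1-HIT  vc=[]
6: 0x1e4 (blk 60, set 4) → L1-HIT  vc=[]
7: 0x1c4 (blk 56, set 0) → L1-HIT  vc=[]
8: 0x1b0 (blk 54, set 6) → MISS  vc=[62]
9: 0x187 (blk 48, set 0) → MISS  vc=[62, 56]
10: 0x184 (blk 48, set 0) → L1-HIT  vc=[62, 56]
11: 0x1f5 (blk 62, set 6) → VC-HIT  vc=[54, 56]
12: 0x61 (blk 12, set 4) → MISS  vc=[54, 56, 60]
13: 0xa0 (blk 20, set 4) → MISS  vc=[54, 56, 60, 12]
14: 0x66 (blk 12, set 4) → VC-HIT  vc=[54, 56, 60, 20]

OUTCOME = MISS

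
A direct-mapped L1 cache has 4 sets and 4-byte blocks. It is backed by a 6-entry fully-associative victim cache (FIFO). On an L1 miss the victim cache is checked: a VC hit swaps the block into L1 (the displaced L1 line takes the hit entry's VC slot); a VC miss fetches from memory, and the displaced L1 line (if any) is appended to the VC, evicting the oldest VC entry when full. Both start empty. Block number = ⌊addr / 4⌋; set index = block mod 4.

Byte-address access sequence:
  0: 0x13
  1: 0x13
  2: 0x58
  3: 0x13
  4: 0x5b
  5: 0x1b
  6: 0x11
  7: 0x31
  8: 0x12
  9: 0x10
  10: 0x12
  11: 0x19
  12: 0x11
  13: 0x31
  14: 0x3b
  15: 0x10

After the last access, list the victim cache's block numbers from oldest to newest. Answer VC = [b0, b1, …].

0: 0x13 (blk 4, set 0) → MISS  vc=[]
1: 0x13 (blk 4, set 0) → L1-HIT  vc=[]
2: 0x58 (blk 22, set 2) → MISS  vc=[]
3: 0x13 (blk 4, set 0) → L1-HIT  vc=[]
4: 0x5b (blk 22, set 2) → L1-HIT  vc=[]
5: 0x1b (blk 6, set 2) → MISS  vc=[22]
6: 0x11 (blk 4, set 0) → L1-HIT  vc=[22]
7: 0x31 (blk 12, set 0) → MISS  vc=[22, 4]
8: 0x12 (blk 4, set 0) → VC-HIT  vc=[22, 12]
9: 0x10 (blk 4, set 0) → L1-HIT  vc=[22, 12]
10: 0x12 (blk 4, set 0) → L1-HIT  vc=[22, 12]
11: 0x19 (blk 6, set 2) → L1-HIT  vc=[22, 12]
12: 0x11 (blk 4, set 0) → L1-HIT  vc=[22, 12]
13: 0x31 (blk 12, set 0) → VC-HIT  vc=[22, 4]
14: 0x3b (blk 14, set 2) → MISS  vc=[22, 4, 6]
15: 0x10 (blk 4, set 0) → VC-HIT  vc=[22, 12, 6]

VC = [22, 12, 6]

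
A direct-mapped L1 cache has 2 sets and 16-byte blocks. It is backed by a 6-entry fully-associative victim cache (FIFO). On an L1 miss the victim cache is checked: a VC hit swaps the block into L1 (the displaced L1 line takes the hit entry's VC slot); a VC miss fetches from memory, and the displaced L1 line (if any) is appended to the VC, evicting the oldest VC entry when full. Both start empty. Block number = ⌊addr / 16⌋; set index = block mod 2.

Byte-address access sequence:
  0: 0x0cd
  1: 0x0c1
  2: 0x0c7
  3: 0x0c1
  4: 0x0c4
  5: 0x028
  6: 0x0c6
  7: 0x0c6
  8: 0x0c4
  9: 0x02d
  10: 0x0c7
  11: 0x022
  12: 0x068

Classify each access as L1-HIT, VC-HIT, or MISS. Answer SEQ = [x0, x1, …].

SEQ = [MISS, L1-HIT, L1-HIT, L1-HIT, L1-HIT, MISS, VC-HIT, L1-HIT, L1-HIT, VC-HIT, VC-HIT, VC-HIT, MISS]

  [0] addr=0xcd blk=12 s=0: MISS | VC []
  [1] addr=0xc1 blk=12 s=0: L1-HIT | VC []
  [2] addr=0xc7 blk=12 s=0: L1-HIT | VC []
  [3] addr=0xc1 blk=12 s=0: L1-HIT | VC []
  [4] addr=0xc4 blk=12 s=0: L1-HIT | VC []
  [5] addr=0x28 blk=2 s=0: MISS | VC [12]
  [6] addr=0xc6 blk=12 s=0: VC-HIT | VC [2]
  [7] addr=0xc6 blk=12 s=0: L1-HIT | VC [2]
  [8] addr=0xc4 blk=12 s=0: L1-HIT | VC [2]
  [9] addr=0x2d blk=2 s=0: VC-HIT | VC [12]
  [10] addr=0xc7 blk=12 s=0: VC-HIT | VC [2]
  [11] addr=0x22 blk=2 s=0: VC-HIT | VC [12]
  [12] addr=0x68 blk=6 s=0: MISS | VC [12, 2]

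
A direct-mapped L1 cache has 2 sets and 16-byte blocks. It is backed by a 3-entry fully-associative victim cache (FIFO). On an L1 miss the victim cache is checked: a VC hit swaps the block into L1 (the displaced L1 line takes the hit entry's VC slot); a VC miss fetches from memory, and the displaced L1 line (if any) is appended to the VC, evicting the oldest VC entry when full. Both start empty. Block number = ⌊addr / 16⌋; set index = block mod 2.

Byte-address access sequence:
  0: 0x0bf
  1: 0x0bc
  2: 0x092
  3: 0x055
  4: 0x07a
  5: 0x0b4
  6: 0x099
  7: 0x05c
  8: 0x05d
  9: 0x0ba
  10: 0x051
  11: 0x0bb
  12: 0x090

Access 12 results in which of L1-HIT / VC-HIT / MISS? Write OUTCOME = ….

OUTCOME = VC-HIT

0: 0xbf (blk 11, set 1) → MISS  vc=[]
1: 0xbc (blk 11, set 1) → L1-HIT  vc=[]
2: 0x92 (blk 9, set 1) → MISS  vc=[11]
3: 0x55 (blk 5, set 1) → MISS  vc=[11, 9]
4: 0x7a (blk 7, set 1) → MISS  vc=[11, 9, 5]
5: 0xb4 (blk 11, set 1) → VC-HIT  vc=[7, 9, 5]
6: 0x99 (blk 9, set 1) → VC-HIT  vc=[7, 11, 5]
7: 0x5c (blk 5, set 1) → VC-HIT  vc=[7, 11, 9]
8: 0x5d (blk 5, set 1) → L1-HIT  vc=[7, 11, 9]
9: 0xba (blk 11, set 1) → VC-HIT  vc=[7, 5, 9]
10: 0x51 (blk 5, set 1) → VC-HIT  vc=[7, 11, 9]
11: 0xbb (blk 11, set 1) → VC-HIT  vc=[7, 5, 9]
12: 0x90 (blk 9, set 1) → VC-HIT  vc=[7, 5, 11]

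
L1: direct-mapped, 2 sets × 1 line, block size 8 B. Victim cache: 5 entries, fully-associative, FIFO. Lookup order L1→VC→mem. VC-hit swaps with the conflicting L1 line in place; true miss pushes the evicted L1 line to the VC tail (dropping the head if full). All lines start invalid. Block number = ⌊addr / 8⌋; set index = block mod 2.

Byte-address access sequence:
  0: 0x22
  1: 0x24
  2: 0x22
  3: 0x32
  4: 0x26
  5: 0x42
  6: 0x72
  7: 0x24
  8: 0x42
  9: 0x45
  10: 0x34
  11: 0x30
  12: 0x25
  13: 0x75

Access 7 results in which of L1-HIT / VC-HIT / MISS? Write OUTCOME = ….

OUTCOME = VC-HIT

#0 0x22→b4/s0 MISS; vc=[]
#1 0x24→b4/s0 L1-HIT; vc=[]
#2 0x22→b4/s0 L1-HIT; vc=[]
#3 0x32→b6/s0 MISS; vc=[4]
#4 0x26→b4/s0 VC-HIT; vc=[6]
#5 0x42→b8/s0 MISS; vc=[6,4]
#6 0x72→b14/s0 MISS; vc=[6,4,8]
#7 0x24→b4/s0 VC-HIT; vc=[6,14,8]
#8 0x42→b8/s0 VC-HIT; vc=[6,14,4]
#9 0x45→b8/s0 L1-HIT; vc=[6,14,4]
#10 0x34→b6/s0 VC-HIT; vc=[8,14,4]
#11 0x30→b6/s0 L1-HIT; vc=[8,14,4]
#12 0x25→b4/s0 VC-HIT; vc=[8,14,6]
#13 0x75→b14/s0 VC-HIT; vc=[8,4,6]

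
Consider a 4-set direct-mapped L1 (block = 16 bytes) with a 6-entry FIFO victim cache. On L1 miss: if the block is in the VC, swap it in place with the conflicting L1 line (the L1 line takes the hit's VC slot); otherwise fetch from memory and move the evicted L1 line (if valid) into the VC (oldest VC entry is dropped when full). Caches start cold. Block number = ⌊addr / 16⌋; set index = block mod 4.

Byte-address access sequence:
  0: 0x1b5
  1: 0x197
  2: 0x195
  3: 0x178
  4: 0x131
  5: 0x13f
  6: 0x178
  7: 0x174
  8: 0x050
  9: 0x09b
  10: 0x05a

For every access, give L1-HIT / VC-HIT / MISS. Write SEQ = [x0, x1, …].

SEQ = [MISS, MISS, L1-HIT, MISS, MISS, L1-HIT, VC-HIT, L1-HIT, MISS, MISS, VC-HIT]

#0 0x1b5→b27/s3 MISS; vc=[]
#1 0x197→b25/s1 MISS; vc=[]
#2 0x195→b25/s1 L1-HIT; vc=[]
#3 0x178→b23/s3 MISS; vc=[27]
#4 0x131→b19/s3 MISS; vc=[27,23]
#5 0x13f→b19/s3 L1-HIT; vc=[27,23]
#6 0x178→b23/s3 VC-HIT; vc=[27,19]
#7 0x174→b23/s3 L1-HIT; vc=[27,19]
#8 0x50→b5/s1 MISS; vc=[27,19,25]
#9 0x9b→b9/s1 MISS; vc=[27,19,25,5]
#10 0x5a→b5/s1 VC-HIT; vc=[27,19,25,9]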